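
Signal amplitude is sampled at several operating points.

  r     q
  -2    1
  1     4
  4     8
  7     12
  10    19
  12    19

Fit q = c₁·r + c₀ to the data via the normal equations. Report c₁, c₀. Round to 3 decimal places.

c₁ = 1.395, c₀ = 3.058

Setting ∂/∂c₁ … = 0 gives: 314·c₁ + 32·c₀ = 536;  32·c₁ + 6·c₀ = 63.
(Σr·r = 314, Σr = 32, Σ1 = 6, Σr·q = 536, Σq = 63.)
det = 314·6 − 32² = 860.
c₁ = (536·6 − 32·63)/860 = 60/43; c₀ = (314·63 − 32·536)/860 = 263/86.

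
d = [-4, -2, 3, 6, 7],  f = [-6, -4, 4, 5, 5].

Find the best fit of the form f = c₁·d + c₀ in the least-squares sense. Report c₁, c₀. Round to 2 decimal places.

Compute the Gram sums: Σd·d = 114, Σd = 10, Σ1 = 5.
Right-hand side: Σd·f = 109, Σf = 4.
Normal equations: [[114, 10]; [10, 5]]·[c₁, c₀]ᵀ = [109, 4]ᵀ.
Eliminating c₀: 5·(row 1) − 10·(row 2) gives 470·c₁ = 5·109 − 10·4 = 505, so c₁ = 101/94.
Then c₀ = (4 − 10·(101/94))/5 = -317/235.

c₁ = 1.07, c₀ = -1.35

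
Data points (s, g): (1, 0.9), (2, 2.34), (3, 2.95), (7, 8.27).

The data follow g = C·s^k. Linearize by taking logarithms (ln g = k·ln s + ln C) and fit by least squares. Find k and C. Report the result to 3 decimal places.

With ln gᵢ as the transformed response and ln sᵢ as the regressor:
AᵀA = [[5.4740, 3.7377]; [3.7377, 4]], rhs = [5.8888, 3.9392]ᵀ  (here Σln s = 3.7377, Σ(ln s)² = 5.4740, Σln g = 3.9392, Σln s·ln g = 5.8888).
Solving (det = 7.9257): k = 1.11429, ln C = -0.05640, so C = exp(-0.05640) = 0.94516.

k = 1.114, C = 0.945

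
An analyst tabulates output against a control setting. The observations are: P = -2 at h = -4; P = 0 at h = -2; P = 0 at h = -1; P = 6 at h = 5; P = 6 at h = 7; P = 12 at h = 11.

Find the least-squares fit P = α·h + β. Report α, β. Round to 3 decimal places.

Normal-equation sums: Σh·h = 216, Σh = 16, Σ1 = 6.
Right-hand side: Σh·P = 212, ΣP = 22.
det = 216·6 − 16² = 1040.
α = (212·6 − 16·22)/1040 = 23/26; β = (216·22 − 16·212)/1040 = 17/13.

α = 0.885, β = 1.308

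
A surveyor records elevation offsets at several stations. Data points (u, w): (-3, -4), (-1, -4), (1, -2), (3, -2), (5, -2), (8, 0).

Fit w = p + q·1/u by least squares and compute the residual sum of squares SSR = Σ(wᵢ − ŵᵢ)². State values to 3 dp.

Compute the Gram sums: Σ1 = 6, Σ1/u = 13/40, Σ1/u·1/u = 32801/14400.
For Xᵀw: Σw = -14, Σ1/u·w = 34/15.
Normal equations: [[6, 13/40]; [13/40, 32801/14400]]·[p, q]ᵀ = [-14, 34/15]ᵀ.
Determinant 6·(32801/14400) − (13/40)² = 13019/960.
p = ((-14)·(32801/14400) − (13/40)·(34/15))/(13019/960) = -469822/195285; q = (6·(34/15) − (13/40)·(-14))/(13019/960) = 17424/13019.
Residuals: -224198/195285, -49958/195285, -182108/195285, -7868/195285, 5396/39057, 437152/195285; SSR = 1422616/195285.

SSR = 7.285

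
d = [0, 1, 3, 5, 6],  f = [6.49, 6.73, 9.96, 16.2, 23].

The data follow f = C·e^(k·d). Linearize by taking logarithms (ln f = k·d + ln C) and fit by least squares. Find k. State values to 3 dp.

Let Y = ln f. Fitting Y = k·d + ln C by least squares:
Σd = 15.0000, Σ(d)² = 71.0000, Σln f = 11.9959, Σd·ln f = 41.5403.
Equations: 71.0000·k + 15.0000·ln C = 41.5403;  15.0000·k + 5·ln C = 11.9959.
Δ = 71.0000·5 − (15.0000)² = 130.0000; k = (41.5403·5 − 15.0000·11.9959)/130.0000 = 0.21356, ln C = (71.0000·11.9959 − 15.0000·41.5403)/130.0000 = 1.75850.

k = 0.214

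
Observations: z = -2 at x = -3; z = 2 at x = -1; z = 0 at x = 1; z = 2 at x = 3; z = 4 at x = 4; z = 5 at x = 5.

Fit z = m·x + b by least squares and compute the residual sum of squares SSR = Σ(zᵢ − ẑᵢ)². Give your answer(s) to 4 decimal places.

SSR = 7.7754

Setting ∂/∂m … = 0 gives: 61·m + 9·b = 51;  9·m + 6·b = 11.
(Σx·x = 61, Σx = 9, Σ1 = 6, Σx·z = 51, Σz = 11.)
Determinant 61·6 − 9² = 285.
m = (51·6 − 9·11)/285 = 69/95; b = (61·11 − 9·51)/285 = 212/285.
Residuals: -161/285, 113/57, -419/285, -263/285, 20/57, 178/285; SSR = 2216/285.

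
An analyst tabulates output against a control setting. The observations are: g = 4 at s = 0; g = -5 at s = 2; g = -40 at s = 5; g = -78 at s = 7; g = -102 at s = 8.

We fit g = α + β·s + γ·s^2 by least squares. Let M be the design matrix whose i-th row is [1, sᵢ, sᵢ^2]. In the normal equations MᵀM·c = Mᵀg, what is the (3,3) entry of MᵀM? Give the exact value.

7138

Row 3 ↔ basis s^2, column 3 ↔ basis s^2, so (MᵀM)_{3,3} = Σᵢ (s^2)·(s^2) = (0)·(0) + (4)·(4) + (25)·(25) + (49)·(49) + (64)·(64) = 7138.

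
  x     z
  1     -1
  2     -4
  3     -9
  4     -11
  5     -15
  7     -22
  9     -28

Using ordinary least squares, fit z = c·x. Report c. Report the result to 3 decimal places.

Normal-equation sums: Σx·x = 185.
Right-hand side: Σx·z = -561.
Normal equations: [[185]]·[c]ᵀ = [-561]ᵀ.
c = (-561)/185 = -3.03243.

c = -3.032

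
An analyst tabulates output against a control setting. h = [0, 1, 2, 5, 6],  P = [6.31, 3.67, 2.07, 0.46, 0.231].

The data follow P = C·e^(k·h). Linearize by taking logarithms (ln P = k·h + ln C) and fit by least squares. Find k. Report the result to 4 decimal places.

With ln Pᵢ as the transformed response and hᵢ as the regressor:
AᵀA = [[66.0000, 14.0000]; [14.0000, 5]], rhs = [-9.9194, 1.6280]ᵀ  (here Σh = 14.0000, Σ(h)² = 66.0000, Σln P = 1.6280, Σh·ln P = -9.9194).
Slope k = (n·Σh·ln P − Σh·Σln P)/(n·Σ(h)² − (Σh)²) = (5·-9.9194 − 14.0000·1.6280)/134.0000 = -0.54022; ln C = (Σln P − k·Σh)/n = 1.83821.

k = -0.5402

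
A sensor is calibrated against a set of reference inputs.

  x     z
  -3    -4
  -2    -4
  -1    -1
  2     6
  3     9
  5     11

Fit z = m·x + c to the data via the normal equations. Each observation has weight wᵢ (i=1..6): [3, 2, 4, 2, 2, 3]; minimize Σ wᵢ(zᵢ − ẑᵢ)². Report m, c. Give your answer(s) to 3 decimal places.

m = 2.055, c = 1.410

With design matrix M, MᵀWM = [[140, 8]; [8, 16]] and MᵀWz = [299, 39]ᵀ.
Eliminating c: 16·(row 1) − 8·(row 2) gives 2176·m = 16·299 − 8·39 = 4472, so m = 559/272.
Then c = (39 − 8·(559/272))/16 = 767/544.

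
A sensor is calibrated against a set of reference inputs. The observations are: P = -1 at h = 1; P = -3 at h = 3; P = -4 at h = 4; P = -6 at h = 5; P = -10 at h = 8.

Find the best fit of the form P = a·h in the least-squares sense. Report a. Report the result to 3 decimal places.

a = -1.183

Forming XᵀX = [[115]] and XᵀP = [-136]ᵀ gives XᵀX·[a]ᵀ = XᵀP.
a = (-136)/115 = -1.18261.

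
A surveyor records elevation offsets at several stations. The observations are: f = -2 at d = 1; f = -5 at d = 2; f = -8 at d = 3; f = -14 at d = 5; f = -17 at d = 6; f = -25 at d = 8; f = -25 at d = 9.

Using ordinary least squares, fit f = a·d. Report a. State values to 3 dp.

a = -2.877

From the data, Σd·d = 220.
For Mᵀf: Σd·f = -633.
So MᵀM·[a]ᵀ = Mᵀf: [[220]]·[a]ᵀ = [-633]ᵀ.
a = (-633)/220 = -2.87727.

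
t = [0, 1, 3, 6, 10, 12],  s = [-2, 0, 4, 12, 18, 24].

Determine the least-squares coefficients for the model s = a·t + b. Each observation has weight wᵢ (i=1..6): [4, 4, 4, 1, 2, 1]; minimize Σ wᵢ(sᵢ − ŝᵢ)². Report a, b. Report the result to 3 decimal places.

a = 2.095, b = -2.069

Entries of AᵀWA: Σwᵢ·t·t = 420, Σwᵢ·t = 54, Σwᵢ·1 = 16.
And Σwᵢ·t·s = 768, Σwᵢ·s = 80.
AᵀWA·[a, b]ᵀ = AᵀWs becomes [[420, 54]; [54, 16]]·[a, b]ᵀ = [768, 80]ᵀ.
Δ = 420·16 − 54² = 3804.
a = (768·16 − 54·80)/3804 = 664/317; b = (420·80 − 54·768)/3804 = -656/317.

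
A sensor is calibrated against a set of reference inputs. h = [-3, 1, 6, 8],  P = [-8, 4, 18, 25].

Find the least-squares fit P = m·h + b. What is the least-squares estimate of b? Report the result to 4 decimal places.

b = 0.8716

Forming XᵀX = [[110, 12]; [12, 4]] and XᵀP = [336, 39]ᵀ gives XᵀX·[m, b]ᵀ = XᵀP.
Eliminating b: 4·(row 1) − 12·(row 2) gives 296·m = 4·336 − 12·39 = 876, so m = 219/74.
Then b = (39 − 12·(219/74))/4 = 129/148.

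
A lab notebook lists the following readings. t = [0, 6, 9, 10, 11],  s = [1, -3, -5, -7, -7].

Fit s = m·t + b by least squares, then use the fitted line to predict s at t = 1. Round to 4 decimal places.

ŝ = 0.4264

The normal equations are: 338·m + 36·b = -210;  36·m + 5·b = -21.
(Σt·t = 338, Σt = 36, Σ1 = 5, Σt·s = -210, Σs = -21.)
det = 338·5 − 36² = 394.
m = ((-210)·5 − 36·(-21))/394 = -147/197; b = (338·(-21) − 36·(-210))/394 = 231/197.
At t = 1: ŝ = (-147/197)·(1) + (231/197)·(1) = 84/197.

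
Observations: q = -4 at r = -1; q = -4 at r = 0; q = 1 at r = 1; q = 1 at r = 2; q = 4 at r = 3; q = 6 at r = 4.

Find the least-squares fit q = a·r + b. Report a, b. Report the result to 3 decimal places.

Compute the Gram sums: Σr·r = 31, Σr = 9, Σ1 = 6.
Moment sums: Σr·q = 43, Σq = 4.
So AᵀA·[a, b]ᵀ = Aᵀq: [[31, 9]; [9, 6]]·[a, b]ᵀ = [43, 4]ᵀ.
Δ = 31·6 − 9² = 105.
a = (43·6 − 9·4)/105 = 74/35; b = (31·4 − 9·43)/105 = -263/105.

a = 2.114, b = -2.505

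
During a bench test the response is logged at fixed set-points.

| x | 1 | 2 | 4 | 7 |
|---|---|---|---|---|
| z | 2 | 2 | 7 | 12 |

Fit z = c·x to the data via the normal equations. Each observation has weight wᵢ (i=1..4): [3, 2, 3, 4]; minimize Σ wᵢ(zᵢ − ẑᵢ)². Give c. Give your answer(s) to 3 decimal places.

c = 1.702

From the data, Σwᵢ·x·x = 255.
Right-hand side: Σwᵢ·x·z = 434.
So MᵀWM·[c]ᵀ = MᵀWz: [[255]]·[c]ᵀ = [434]ᵀ.
Hence c = 434 / 255 ≈ 1.70196.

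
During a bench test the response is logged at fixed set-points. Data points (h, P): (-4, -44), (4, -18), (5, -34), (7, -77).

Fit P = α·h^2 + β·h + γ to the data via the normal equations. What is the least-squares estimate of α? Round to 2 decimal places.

α = -2.08

Entries of AᵀA: Σh^2·h^2 = 3538, Σh^2·h = 468, Σh^2 = 106, Σh·h = 106, Σh = 12, Σ1 = 4.
Right-hand side: Σh^2·P = -5615, Σh·P = -605, ΣP = -173.
Inverting the 3×3 Gram matrix, [α, β, γ]ᵀ = [-3949/1902, 10209/3170, 10027/4755]ᵀ.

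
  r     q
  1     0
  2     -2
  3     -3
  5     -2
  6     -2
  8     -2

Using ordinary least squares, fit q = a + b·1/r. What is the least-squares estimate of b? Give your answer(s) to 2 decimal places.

Compute the Gram sums: Σ1 = 6, Σ1/r = 93/40, Σ1/r·1/r = 20801/14400.
And Σq = -11, Σ1/r·q = -179/60.
So AᵀA·[a, b]ᵀ = Aᵀq: [[6, 93/40]; [93/40, 20801/14400]]·[a, b]ᵀ = [-11, -179/60]ᵀ.
Eliminating b: (20801/14400)·(row 1) − (93/40)·(row 2) gives (3131/960)·a = (20801/14400)·(-11) − (93/40)·(-179/60) = -128929/14400, so a = -4159/1515.
Then b = ((-179/60) − (93/40)·(-4159/1515))/(20801/14400) = 7368/3131.

b = 2.35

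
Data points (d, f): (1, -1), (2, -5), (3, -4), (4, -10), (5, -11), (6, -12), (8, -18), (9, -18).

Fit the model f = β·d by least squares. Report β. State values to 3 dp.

β = -2.102

Sums needed: Σd·d = 236.
For Xᵀf: Σd·f = -496.
Hence β = -496 / 236 ≈ -2.10169.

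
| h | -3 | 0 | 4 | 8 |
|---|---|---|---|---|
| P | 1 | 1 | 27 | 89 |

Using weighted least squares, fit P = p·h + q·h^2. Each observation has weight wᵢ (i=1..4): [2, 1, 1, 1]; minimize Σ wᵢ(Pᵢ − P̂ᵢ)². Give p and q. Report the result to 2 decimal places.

Entries of XᵀWX: Σwᵢ·h·h = 98, Σwᵢ·h·h^2 = 522, Σwᵢ·h^2·h^2 = 4514.
Right-hand side: Σwᵢ·h·P = 814, Σwᵢ·h^2·P = 6146.
Eliminating q: 4514·(row 1) − 522·(row 2) gives 169888·p = 4514·814 − 522·6146 = 466184, so p = 58273/21236.
Then q = (6146 − 522·(58273/21236))/4514 = 22175/21236.

p = 2.74, q = 1.04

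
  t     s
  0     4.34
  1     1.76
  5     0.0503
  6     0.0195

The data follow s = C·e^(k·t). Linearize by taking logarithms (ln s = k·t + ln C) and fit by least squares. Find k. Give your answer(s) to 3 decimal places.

Linearized form: ln s = k·t + ln C. From the 4 transformed points,
Σt = 12.0000, Σ(t)² = 62.0000, Σln s = -4.8939, Σt·ln s = -38.0075.
Equations: 62.0000·k + 12.0000·ln C = -38.0075;  12.0000·k + 4·ln C = -4.8939.
Slope k = (n·Σt·ln s − Σt·Σln s)/(n·Σ(t)² − (Σt)²) = (4·-38.0075 − 12.0000·-4.8939)/104.0000 = -0.89715; ln C = (Σln s − k·Σt)/n = 1.46796.

k = -0.897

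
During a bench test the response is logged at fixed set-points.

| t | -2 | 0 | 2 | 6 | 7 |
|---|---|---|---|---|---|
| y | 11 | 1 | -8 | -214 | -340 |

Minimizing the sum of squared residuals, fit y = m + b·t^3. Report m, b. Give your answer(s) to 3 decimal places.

m = 1.328, b = -0.996

Sums needed: Σ1 = 5, Σt^3 = 559, Σt^3·t^3 = 164433.
And Σy = -550, Σt^3·y = -162996.
So XᵀX·[m, b]ᵀ = Xᵀy: [[5, 559]; [559, 164433]]·[m, b]ᵀ = [-550, -162996]ᵀ.
Eliminating b: 164433·(row 1) − 559·(row 2) gives 509684·m = 164433·(-550) − 559·(-162996) = 676614, so m = 338307/254842.
Then b = ((-162996) − 559·(338307/254842))/164433 = -253765/254842.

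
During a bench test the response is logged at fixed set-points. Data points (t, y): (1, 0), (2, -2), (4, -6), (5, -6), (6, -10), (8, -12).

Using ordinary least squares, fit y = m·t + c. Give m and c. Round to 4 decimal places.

Compute the Gram sums: Σt·t = 146, Σt = 26, Σ1 = 6.
Right-hand side: Σt·y = -214, Σy = -36.
Normal equations: [[146, 26]; [26, 6]]·[m, c]ᵀ = [-214, -36]ᵀ.
Δ = 146·6 − 26² = 200.
m = ((-214)·6 − 26·(-36))/200 = -87/50; c = (146·(-36) − 26·(-214))/200 = 77/50.

m = -1.7400, c = 1.5400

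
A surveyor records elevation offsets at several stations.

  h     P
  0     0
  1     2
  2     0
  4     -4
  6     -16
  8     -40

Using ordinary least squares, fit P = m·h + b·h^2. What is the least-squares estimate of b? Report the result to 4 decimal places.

b = -0.9695

Setting ∂/∂m … = 0 gives: 121·m + 801·b = -430;  801·m + 5665·b = -3198.
Δ = 121·5665 − 801² = 43864.
m = ((-430)·5665 − 801·(-3198))/43864 = 15706/5483; b = (121·(-3198) − 801·(-430))/43864 = -5316/5483.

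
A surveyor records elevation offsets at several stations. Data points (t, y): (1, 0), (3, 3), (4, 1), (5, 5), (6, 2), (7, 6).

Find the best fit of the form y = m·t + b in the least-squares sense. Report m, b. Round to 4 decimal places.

Normal-equation sums: Σt·t = 136, Σt = 26, Σ1 = 6.
Moment sums: Σt·y = 92, Σy = 17.
XᵀX·[m, b]ᵀ = Xᵀy becomes [[136, 26]; [26, 6]]·[m, b]ᵀ = [92, 17]ᵀ.
Eliminating b: 6·(row 1) − 26·(row 2) gives 140·m = 6·92 − 26·17 = 110, so m = 11/14.
Then b = (17 − 26·(11/14))/6 = -4/7.

m = 0.7857, b = -0.5714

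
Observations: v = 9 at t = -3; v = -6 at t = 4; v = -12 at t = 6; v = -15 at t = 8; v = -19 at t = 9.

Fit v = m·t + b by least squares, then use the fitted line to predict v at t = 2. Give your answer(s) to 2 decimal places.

Setting ∂/∂m … = 0 gives: 206·m + 24·b = -414;  24·m + 5·b = -43.
Eliminating b: 5·(row 1) − 24·(row 2) gives 454·m = 5·(-414) − 24·(-43) = -1038, so m = -519/227.
Then b = ((-43) − 24·(-519/227))/5 = 539/227.
At t = 2: v̂ = (-519/227)·(2) + (539/227)·(1) = -499/227.

v̂ = -2.20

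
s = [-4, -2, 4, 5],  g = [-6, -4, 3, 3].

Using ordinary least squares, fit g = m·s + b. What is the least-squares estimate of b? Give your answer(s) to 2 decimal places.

Sums needed: Σs·s = 61, Σs = 3, Σ1 = 4.
Right-hand side: Σs·g = 59, Σg = -4.
Eliminating b: 4·(row 1) − 3·(row 2) gives 235·m = 4·59 − 3·(-4) = 248, so m = 248/235.
Then b = ((-4) − 3·(248/235))/4 = -421/235.

b = -1.79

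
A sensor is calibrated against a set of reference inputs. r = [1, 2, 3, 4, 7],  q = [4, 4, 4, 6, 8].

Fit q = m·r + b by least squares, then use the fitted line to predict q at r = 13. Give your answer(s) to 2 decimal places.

q̂ = 12.26

With design matrix A, AᵀA = [[79, 17]; [17, 5]] and Aᵀq = [104, 26]ᵀ.
Determinant 79·5 − 17² = 106.
m = (104·5 − 17·26)/106 = 39/53; b = (79·26 − 17·104)/106 = 143/53.
At r = 13: q̂ = (39/53)·(13) + (143/53)·(1) = 650/53.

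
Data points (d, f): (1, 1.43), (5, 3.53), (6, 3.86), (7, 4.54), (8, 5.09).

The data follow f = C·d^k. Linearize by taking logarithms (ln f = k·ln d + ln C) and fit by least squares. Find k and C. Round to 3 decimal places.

With ln fᵢ as the transformed response and ln dᵢ as the regressor:
AᵀA = [[13.9113, 7.4265]; [7.4265, 5]], rhs = [10.7779, 6.1098]ᵀ  (here Σln d = 7.4265, Σ(ln d)² = 13.9113, Σln f = 6.1098, Σln d·ln f = 10.7779).
Δ = 13.9113·5 − (7.4265)² = 14.4030; k = (10.7779·5 − 7.4265·6.1098)/14.4030 = 0.59116, ln C = (13.9113·6.1098 − 7.4265·10.7779)/14.4030 = 0.34392, so C = exp(0.34392) = 1.41047.

k = 0.591, C = 1.410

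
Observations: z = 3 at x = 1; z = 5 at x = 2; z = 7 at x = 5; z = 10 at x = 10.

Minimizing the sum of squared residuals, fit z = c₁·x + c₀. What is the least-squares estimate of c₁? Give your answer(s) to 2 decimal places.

Compute the Gram sums: Σx·x = 130, Σx = 18, Σ1 = 4.
And Σx·z = 148, Σz = 25.
So AᵀA·[c₁, c₀]ᵀ = Aᵀz: [[130, 18]; [18, 4]]·[c₁, c₀]ᵀ = [148, 25]ᵀ.
Determinant 130·4 − 18² = 196.
c₁ = (148·4 − 18·25)/196 = 71/98; c₀ = (130·25 − 18·148)/196 = 293/98.

c₁ = 0.72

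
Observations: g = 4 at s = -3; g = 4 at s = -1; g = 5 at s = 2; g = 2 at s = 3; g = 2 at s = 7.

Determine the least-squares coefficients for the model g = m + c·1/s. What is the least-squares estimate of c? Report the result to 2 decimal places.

Normal-equation sums: Σ1 = 5, Σ1/s = -5/14, Σ1/s·1/s = 2633/1764.
Moment sums: Σg = 17, Σ1/s·g = -79/42.
So XᵀX·[m, c]ᵀ = Xᵀg: [[5, -5/14]; [-5/14, 2633/1764]]·[m, c]ᵀ = [17, -79/42]ᵀ.
det = 5·(2633/1764) − (-5/14)² = 3235/441.
m = (17·(2633/1764) − (-5/14)·(-79/42))/(3235/441) = 10894/3235; c = (5·(-79/42) − (-5/14)·17)/(3235/441) = -294/647.

c = -0.45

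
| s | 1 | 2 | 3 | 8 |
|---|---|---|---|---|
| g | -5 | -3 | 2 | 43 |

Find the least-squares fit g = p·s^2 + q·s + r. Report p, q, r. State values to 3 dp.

From the data, Σs^2·s^2 = 4194, Σs^2·s = 548, Σs^2 = 78, Σs·s = 78, Σs = 14, Σ1 = 4.
Moment sums: Σs^2·g = 2753, Σs·g = 339, Σg = 37.
So AᵀA·[p, q, r]ᵀ = Aᵀg: [[4194, 548, 78]; [548, 78, 14]; [78, 14, 4]]·[p, q, r]ᵀ = [2753, 339, 37]ᵀ.
Solving the 3×3 system (Gaussian elimination) gives p = 1301/1892, q = 121/172, r = -12527/1892.

p = 0.688, q = 0.703, r = -6.621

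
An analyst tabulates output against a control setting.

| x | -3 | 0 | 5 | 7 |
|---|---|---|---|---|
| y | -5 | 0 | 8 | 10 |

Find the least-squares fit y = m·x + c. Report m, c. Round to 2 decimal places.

m = 1.53, c = -0.18

The normal equations are: 83·m + 9·c = 125;  9·m + 4·c = 13.
Eliminating c: 4·(row 1) − 9·(row 2) gives 251·m = 4·125 − 9·13 = 383, so m = 383/251.
Then c = (13 − 9·(383/251))/4 = -46/251.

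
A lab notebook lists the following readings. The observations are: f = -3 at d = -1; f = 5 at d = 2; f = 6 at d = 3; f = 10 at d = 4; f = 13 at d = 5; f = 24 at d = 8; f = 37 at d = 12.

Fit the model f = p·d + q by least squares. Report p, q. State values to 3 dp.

The normal equations are: 263·p + 33·q = 772;  33·p + 7·q = 92.
Eliminating q: 7·(row 1) − 33·(row 2) gives 752·p = 7·772 − 33·92 = 2368, so p = 148/47.
Then q = (92 − 33·(148/47))/7 = -80/47.

p = 3.149, q = -1.702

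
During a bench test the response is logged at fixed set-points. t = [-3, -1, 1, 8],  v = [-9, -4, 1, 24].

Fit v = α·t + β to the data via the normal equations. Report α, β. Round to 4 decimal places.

From the data, Σt·t = 75, Σt = 5, Σ1 = 4.
Moment sums: Σt·v = 224, Σv = 12.
AᵀA·[α, β]ᵀ = Aᵀv becomes [[75, 5]; [5, 4]]·[α, β]ᵀ = [224, 12]ᵀ.
Eliminating β: 4·(row 1) − 5·(row 2) gives 275·α = 4·224 − 5·12 = 836, so α = 76/25.
Then β = (12 − 5·(76/25))/4 = -4/5.

α = 3.0400, β = -0.8000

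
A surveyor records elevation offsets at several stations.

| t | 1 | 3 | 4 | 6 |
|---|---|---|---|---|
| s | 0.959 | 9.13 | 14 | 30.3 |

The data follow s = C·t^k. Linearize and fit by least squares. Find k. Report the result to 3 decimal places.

Let Y = ln s. Fitting Y = k·ln t + ln C by least squares:
XᵀX = [[6.3392, 4.2767]; [4.2767, 4]], rhs = [12.2001, 8.2199]ᵀ  (here Σln t = 4.2767, Σ(ln t)² = 6.3392, Σln s = 8.2199, Σln t·ln s = 12.2001).
Δ = 6.3392·4 − (4.2767)² = 7.0668; k = (12.2001·4 − 4.2767·8.2199)/7.0668 = 1.93110, ln C = (6.3392·8.2199 − 4.2767·12.2001)/7.0668 = -0.00969.

k = 1.931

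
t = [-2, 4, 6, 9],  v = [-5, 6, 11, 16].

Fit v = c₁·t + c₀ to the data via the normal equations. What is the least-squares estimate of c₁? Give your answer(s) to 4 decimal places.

c₁ = 1.9305

Setting ∂/∂c₁ … = 0 gives: 137·c₁ + 17·c₀ = 244;  17·c₁ + 4·c₀ = 28.
(Σt·t = 137, Σt = 17, Σ1 = 4, Σt·v = 244, Σv = 28.)
Δ = 137·4 − 17² = 259.
c₁ = (244·4 − 17·28)/259 = 500/259; c₀ = (137·28 − 17·244)/259 = -312/259.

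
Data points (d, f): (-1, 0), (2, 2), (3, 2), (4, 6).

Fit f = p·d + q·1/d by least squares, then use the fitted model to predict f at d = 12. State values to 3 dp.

The normal system AᵀA·[p, q]ᵀ = Aᵀf is [[30, 4]; [4, 205/144]]·[p, q]ᵀ = [34, 19/6]ᵀ.
det = 30·(205/144) − 4² = 641/24.
p = (34·(205/144) − 4·(19/6))/(641/24) = 2573/1923; q = (30·(19/6) − 4·34)/(641/24) = -984/641.
At d = 12: f̂ = (2573/1923)·(12) + (-984/641)·(1/12) = 10210/641.

f̂ = 15.928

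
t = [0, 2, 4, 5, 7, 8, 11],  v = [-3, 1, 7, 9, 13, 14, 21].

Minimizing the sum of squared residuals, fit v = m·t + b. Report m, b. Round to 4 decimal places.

m = 2.1729, b = -2.6284

With design matrix M, MᵀM = [[279, 37]; [37, 7]] and Mᵀv = [509, 62]ᵀ.
Δ = 279·7 − 37² = 584.
m = (509·7 − 37·62)/584 = 1269/584; b = (279·62 − 37·509)/584 = -1535/584.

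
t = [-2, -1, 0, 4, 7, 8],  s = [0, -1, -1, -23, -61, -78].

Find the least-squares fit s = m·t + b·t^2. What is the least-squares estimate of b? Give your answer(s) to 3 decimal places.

The normal system AᵀA·[m, b]ᵀ = Aᵀs is [[134, 910]; [910, 6770]]·[m, b]ᵀ = [-1142, -8350]ᵀ.
Eliminating b: 6770·(row 1) − 910·(row 2) gives 79080·m = 6770·(-1142) − 910·(-8350) = -132840, so m = -1107/659.
Then b = ((-8350) − 910·(-1107/659))/6770 = -664/659.

b = -1.008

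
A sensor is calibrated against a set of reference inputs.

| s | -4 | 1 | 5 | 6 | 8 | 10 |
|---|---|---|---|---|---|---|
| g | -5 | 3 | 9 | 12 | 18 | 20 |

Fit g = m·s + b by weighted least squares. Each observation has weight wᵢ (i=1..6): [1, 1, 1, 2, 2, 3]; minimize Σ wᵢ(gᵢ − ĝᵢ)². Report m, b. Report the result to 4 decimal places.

Entries of XᵀWX: Σwᵢ·s·s = 542, Σwᵢ·s = 60, Σwᵢ·1 = 10.
Right-hand side: Σwᵢ·s·g = 1100, Σwᵢ·g = 127.
det = 542·10 − 60² = 1820.
m = (1100·10 − 60·127)/1820 = 13/7; b = (542·127 − 60·1100)/1820 = 109/70.

m = 1.8571, b = 1.5571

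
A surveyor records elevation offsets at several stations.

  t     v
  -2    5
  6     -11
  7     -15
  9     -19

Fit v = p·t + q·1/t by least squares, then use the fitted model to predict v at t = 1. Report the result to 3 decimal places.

v̂ = -3.447

Compute the Gram sums: Σt·t = 170, Σt·1/t = 4, Σ1/t·1/t = 2465/7938.
For Aᵀv: Σt·v = -352, Σ1/t·v = -541/63.
So AᵀA·[p, q]ᵀ = Aᵀv: [[170, 4]; [4, 2465/7938]]·[p, q]ᵀ = [-352, -541/63]ᵀ.
Determinant 170·(2465/7938) − 4² = 146021/3969.
p = ((-352)·(2465/7938) − 4·(-541/63))/(146021/3969) = -297508/146021; q = (170·(-541/63) − 4·(-352))/(146021/3969) = -205758/146021.
At t = 1: v̂ = (-297508/146021)·(1) + (-205758/146021)·(1) = -503266/146021.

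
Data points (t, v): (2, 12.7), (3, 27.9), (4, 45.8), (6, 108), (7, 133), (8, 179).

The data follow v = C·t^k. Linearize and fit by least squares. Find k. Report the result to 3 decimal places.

Taking logs, ln v = k·ln t + ln C, so regress ln v on ln t.
AᵀA = [[14.9303, 8.9952]; [8.9952, 6]], rhs = [39.4125, 24.4544]ᵀ  (here Σln t = 8.9952, Σ(ln t)² = 14.9303, Σln v = 24.4544, Σln t·ln v = 39.4125).
Slope k = (n·Σln t·ln v − Σln t·Σln v)/(n·Σ(ln t)² − (Σln t)²) = (6·39.4125 − 8.9952·24.4544)/8.6686 = 1.90384; ln C = (Σln v − k·Σln t)/n = 1.22150.

k = 1.904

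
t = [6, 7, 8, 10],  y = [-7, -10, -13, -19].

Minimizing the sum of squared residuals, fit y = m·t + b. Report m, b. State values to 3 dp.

Forming AᵀA = [[249, 31]; [31, 4]] and Aᵀy = [-406, -49]ᵀ gives AᵀA·[m, b]ᵀ = Aᵀy.
Δ = 249·4 − 31² = 35.
m = ((-406)·4 − 31·(-49))/35 = -3; b = (249·(-49) − 31·(-406))/35 = 11.

m = -3.000, b = 11.000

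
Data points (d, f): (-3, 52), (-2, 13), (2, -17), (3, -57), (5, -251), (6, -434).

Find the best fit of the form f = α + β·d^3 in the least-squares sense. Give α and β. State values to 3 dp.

The normal equations are: 6·α + 341·β = -694;  341·α + 63867·β = -128302.
(Σ1 = 6, Σd^3 = 341, Σd^3·d^3 = 63867, Σf = -694, Σd^3·f = -128302.)
Eliminating β: 63867·(row 1) − 341·(row 2) gives 266921·α = 63867·(-694) − 341·(-128302) = -572716, so α = -572716/266921.
Then β = ((-128302) − 341·(-572716/266921))/63867 = -533158/266921.

α = -2.146, β = -1.997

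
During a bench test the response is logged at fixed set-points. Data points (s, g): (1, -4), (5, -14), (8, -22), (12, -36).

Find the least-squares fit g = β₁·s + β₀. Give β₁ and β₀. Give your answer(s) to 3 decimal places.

β₁ = -2.892, β₀ = -0.200

With design matrix X, XᵀX = [[234, 26]; [26, 4]] and Xᵀg = [-682, -76]ᵀ.
Eliminating β₀: 4·(row 1) − 26·(row 2) gives 260·β₁ = 4·(-682) − 26·(-76) = -752, so β₁ = -188/65.
Then β₀ = ((-76) − 26·(-188/65))/4 = -1/5.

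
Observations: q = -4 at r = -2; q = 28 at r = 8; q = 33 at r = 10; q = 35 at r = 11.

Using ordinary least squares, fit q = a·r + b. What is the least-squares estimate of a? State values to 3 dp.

a = 3.054

From the data, Σr·r = 289, Σr = 27, Σ1 = 4.
Right-hand side: Σr·q = 947, Σq = 92.
So XᵀX·[a, b]ᵀ = Xᵀq: [[289, 27]; [27, 4]]·[a, b]ᵀ = [947, 92]ᵀ.
Δ = 289·4 − 27² = 427.
a = (947·4 − 27·92)/427 = 1304/427; b = (289·92 − 27·947)/427 = 1019/427.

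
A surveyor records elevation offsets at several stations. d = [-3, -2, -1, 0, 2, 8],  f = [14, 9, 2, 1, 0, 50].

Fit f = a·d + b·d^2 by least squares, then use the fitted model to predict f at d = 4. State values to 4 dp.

f̂ = 8.7894

Forming XᵀX = [[82, 484]; [484, 4210]] and Xᵀf = [338, 3364]ᵀ gives XᵀX·[a, b]ᵀ = Xᵀf.
Determinant 82·4210 − 484² = 110964.
a = (338·4210 − 484·3364)/110964 = -51299/27741; b = (82·3364 − 484·338)/110964 = 28064/27741.
At d = 4: f̂ = (-51299/27741)·(4) + (28064/27741)·(16) = 81276/9247.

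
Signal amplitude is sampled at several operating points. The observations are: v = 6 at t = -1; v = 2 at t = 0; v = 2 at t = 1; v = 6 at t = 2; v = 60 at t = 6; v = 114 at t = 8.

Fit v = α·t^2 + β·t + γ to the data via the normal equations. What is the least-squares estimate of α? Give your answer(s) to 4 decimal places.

α = 2.0378

Forming AᵀA = [[5410, 736, 106]; [736, 106, 16]; [106, 16, 6]] and Aᵀv = [9488, 1280, 190]ᵀ gives AᵀA·[α, β, γ]ᵀ = Aᵀv.
Inverting the 3×3 Gram matrix, [α, β, γ]ᵀ = [1887/926, -1100/463, 1853/926]ᵀ.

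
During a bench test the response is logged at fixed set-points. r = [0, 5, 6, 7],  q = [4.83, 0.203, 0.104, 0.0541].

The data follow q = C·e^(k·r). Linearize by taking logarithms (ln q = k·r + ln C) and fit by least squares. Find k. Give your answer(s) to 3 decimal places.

Linearized form: ln q = k·r + ln C. From the 4 transformed points,
Σr = 18.0000, Σ(r)² = 110.0000, Σln q = -5.2000, Σr·ln q = -41.9714.
Equations: 110.0000·k + 18.0000·ln C = -41.9714;  18.0000·k + 4·ln C = -5.2000.
Solving (det = 116.0000): k = -0.64039, ln C = 1.58178.

k = -0.640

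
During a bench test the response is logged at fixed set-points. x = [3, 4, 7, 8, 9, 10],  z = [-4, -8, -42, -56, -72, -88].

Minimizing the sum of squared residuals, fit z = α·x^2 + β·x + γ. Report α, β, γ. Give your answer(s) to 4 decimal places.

From the data, Σx^2·x^2 = 23395, Σx^2·x = 2675, Σx^2 = 319, Σx·x = 319, Σx = 41, Σ1 = 6.
Right-hand side: Σx^2·z = -20438, Σx·z = -2314, Σz = -270.
Normal equations: [[23395, 2675, 319]; [2675, 319, 41]; [319, 41, 6]]·[α, β, γ]ᵀ = [-20438, -2314, -270]ᵀ.
Inverting the 3×3 Gram matrix, [α, β, γ]ᵀ = [-1995/2348, -2919/2348, 10177/1174]ᵀ.

α = -0.8497, β = -1.2432, γ = 8.6687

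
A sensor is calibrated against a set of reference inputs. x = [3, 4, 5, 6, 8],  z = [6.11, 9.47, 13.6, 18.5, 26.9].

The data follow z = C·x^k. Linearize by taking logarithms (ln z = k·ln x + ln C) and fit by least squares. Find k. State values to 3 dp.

k = 1.532

Let Y = ln z. Fitting Y = k·ln x + ln C by least squares:
Σln x = 7.9655, Σ(ln x)² = 13.2535, Σln z = 12.8780, Σln x·ln z = 21.3794.
Equations: 13.2535·k + 7.9655·ln C = 21.3794;  7.9655·k + 5·ln C = 12.8780.
Slope k = (n·Σln x·ln z − Σln x·Σln z)/(n·Σ(ln x)² − (Σln x)²) = (5·21.3794 − 7.9655·12.8780)/2.8177 = 1.53200; ln C = (Σln z − k·Σln x)/n = 0.13496.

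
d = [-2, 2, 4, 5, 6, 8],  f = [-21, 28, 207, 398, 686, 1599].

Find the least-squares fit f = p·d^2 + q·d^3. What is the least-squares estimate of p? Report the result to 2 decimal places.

MᵀM·[p, q]ᵀ = Mᵀf reads: 6305·p + 44693·q = 140322;  44693·p + 328649·q = 1030254.
Δ = 6305·328649 − 44693² = 74667696.
p = (140322·328649 − 44693·1030254)/74667696 = 5961913/6222308; q = (6305·1030254 − 44693·140322)/74667696 = 18695027/6222308.

p = 0.96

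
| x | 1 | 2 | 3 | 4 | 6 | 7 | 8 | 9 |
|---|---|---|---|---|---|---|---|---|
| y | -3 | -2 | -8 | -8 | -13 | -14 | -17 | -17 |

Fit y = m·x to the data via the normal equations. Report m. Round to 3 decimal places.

m = -2.031

Normal-equation sums: Σx·x = 260.
For Mᵀy: Σx·y = -528.
MᵀM·[m]ᵀ = Mᵀy becomes [[260]]·[m]ᵀ = [-528]ᵀ.
m = (-528)/260 = -2.03077.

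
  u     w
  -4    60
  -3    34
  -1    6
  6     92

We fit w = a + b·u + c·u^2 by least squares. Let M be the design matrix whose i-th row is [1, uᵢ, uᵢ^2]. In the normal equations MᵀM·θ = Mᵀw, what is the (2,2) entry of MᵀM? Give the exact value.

Row 2 ↔ basis u, column 2 ↔ basis u, so (MᵀM)_{2,2} = Σᵢ (u)·(u) = (-4)·(-4) + (-3)·(-3) + (-1)·(-1) + (6)·(6) = 62.

62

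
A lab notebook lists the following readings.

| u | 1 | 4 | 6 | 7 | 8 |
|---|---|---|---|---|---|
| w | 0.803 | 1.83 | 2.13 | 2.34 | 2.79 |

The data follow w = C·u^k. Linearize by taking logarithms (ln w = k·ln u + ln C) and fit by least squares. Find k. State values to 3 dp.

Taking logs, ln w = k·ln u + ln C, so regress ln w on ln u.
Σln u = 7.2034, Σ(ln u)² = 13.2429, Σln w = 3.0172, Σln u·ln w = 5.9805.
Equations: 13.2429·k + 7.2034·ln C = 5.9805;  7.2034·k + 5·ln C = 3.0172.
Slope k = (n·Σln u·ln w − Σln u·Σln w)/(n·Σ(ln u)² − (Σln u)²) = (5·5.9805 − 7.2034·3.0172)/14.3252 = 0.57018; ln C = (Σln w − k·Σln u)/n = -0.21800.

k = 0.570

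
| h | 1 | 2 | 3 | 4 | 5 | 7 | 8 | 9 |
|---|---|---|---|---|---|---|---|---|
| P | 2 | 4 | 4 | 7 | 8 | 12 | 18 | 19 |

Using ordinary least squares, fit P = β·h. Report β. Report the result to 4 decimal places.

β = 1.9639

With design matrix A, AᵀA = [[249]] and AᵀP = [489]ᵀ.
Hence β = 489 / 249 ≈ 1.96386.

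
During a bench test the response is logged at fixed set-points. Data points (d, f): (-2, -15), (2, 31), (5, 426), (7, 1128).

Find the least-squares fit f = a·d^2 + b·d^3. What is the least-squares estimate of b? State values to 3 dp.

b = 2.991

From the data, Σd^2·d^2 = 3058, Σd^2·d^3 = 19932, Σd^3·d^3 = 133402.
For Mᵀf: Σd^2·f = 65986, Σd^3·f = 440522.
So MᵀM·[a, b]ᵀ = Mᵀf: [[3058, 19932]; [19932, 133402]]·[a, b]ᵀ = [65986, 440522]ᵀ.
Δ = 3058·133402 − 19932² = 10658692.
a = (65986·133402 − 19932·440522)/10658692 = 5544967/2664673; b = (3058·440522 − 19932·65986)/10658692 = 724621/242243.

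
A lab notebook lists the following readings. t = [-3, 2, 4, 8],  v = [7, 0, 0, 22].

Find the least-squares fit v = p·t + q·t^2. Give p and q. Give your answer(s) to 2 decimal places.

From the data, Σt·t = 93, Σt·t^2 = 557, Σt^2·t^2 = 4449.
And Σt·v = 155, Σt^2·v = 1471.
So AᵀA·[p, q]ᵀ = Aᵀv: [[93, 557]; [557, 4449]]·[p, q]ᵀ = [155, 1471]ᵀ.
Determinant 93·4449 − 557² = 103508.
p = (155·4449 − 557·1471)/103508 = -32438/25877; q = (93·1471 − 557·155)/103508 = 12617/25877.

p = -1.25, q = 0.49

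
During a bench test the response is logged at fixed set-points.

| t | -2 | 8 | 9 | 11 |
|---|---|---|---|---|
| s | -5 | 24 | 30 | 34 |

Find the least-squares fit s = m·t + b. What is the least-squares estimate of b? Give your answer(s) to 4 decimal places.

XᵀX·[m, b]ᵀ = Xᵀs reads: 270·m + 26·b = 846;  26·m + 4·b = 83.
Δ = 270·4 − 26² = 404.
m = (846·4 − 26·83)/404 = 613/202; b = (270·83 − 26·846)/404 = 207/202.

b = 1.0248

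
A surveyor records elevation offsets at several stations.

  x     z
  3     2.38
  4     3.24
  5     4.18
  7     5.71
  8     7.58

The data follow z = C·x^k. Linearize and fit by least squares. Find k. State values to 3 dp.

k = 1.131

Taking logs, ln z = k·ln x + ln C, so regress ln z on ln x.
Σln x = 8.1197, Σ(ln x)² = 13.8297, Σln z = 7.2407, Σln x·ln z = 12.4864.
Equations: 13.8297·k + 8.1197·ln C = 12.4864;  8.1197·k + 5·ln C = 7.2407.
Solving (det = 3.2190): k = 1.13070, ln C = -0.38805.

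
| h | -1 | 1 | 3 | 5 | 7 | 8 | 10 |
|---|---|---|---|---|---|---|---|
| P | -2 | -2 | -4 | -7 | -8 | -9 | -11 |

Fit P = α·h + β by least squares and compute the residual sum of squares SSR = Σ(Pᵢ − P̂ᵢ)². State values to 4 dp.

From the data, Σh·h = 249, Σh = 33, Σ1 = 7.
Moment sums: Σh·P = -285, ΣP = -43.
MᵀM·[α, β]ᵀ = MᵀP becomes [[249, 33]; [33, 7]]·[α, β]ᵀ = [-285, -43]ᵀ.
det = 249·7 − 33² = 654.
α = ((-285)·7 − 33·(-43))/654 = -96/109; β = (249·(-43) − 33·(-285))/654 = -217/109.
Residuals: -97/109, 95/109, 69/109, -66/109, 17/109, 4/109, -22/109; SSR = 260/109.

SSR = 2.3853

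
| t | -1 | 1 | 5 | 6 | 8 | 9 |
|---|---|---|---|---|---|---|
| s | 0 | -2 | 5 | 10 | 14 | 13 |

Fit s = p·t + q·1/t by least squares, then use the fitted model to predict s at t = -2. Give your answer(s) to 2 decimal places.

ŝ = -1.82

XᵀX·[p, q]ᵀ = Xᵀs reads: 208·p + 6·q = 312;  6·p + (271609/129600)·q = 139/36.
det = 208·(271609/129600) − 6² = 3239317/8100.
p = (312·(271609/129600) − 6·(139/36))/(3239317/8100) = 10217451/6478634; q = (208·(139/36) − 6·312)/(3239317/8100) = -8658000/3239317.
At t = -2: ŝ = (10217451/6478634)·(-2) + (-8658000/3239317)·(-1/2) = -5888451/3239317.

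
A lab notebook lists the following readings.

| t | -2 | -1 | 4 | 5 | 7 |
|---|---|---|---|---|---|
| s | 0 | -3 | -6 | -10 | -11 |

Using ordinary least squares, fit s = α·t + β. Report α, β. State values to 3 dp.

Forming XᵀX = [[95, 13]; [13, 5]] and Xᵀs = [-148, -30]ᵀ gives XᵀX·[α, β]ᵀ = Xᵀs.
Eliminating β: 5·(row 1) − 13·(row 2) gives 306·α = 5·(-148) − 13·(-30) = -350, so α = -175/153.
Then β = ((-30) − 13·(-175/153))/5 = -463/153.

α = -1.144, β = -3.026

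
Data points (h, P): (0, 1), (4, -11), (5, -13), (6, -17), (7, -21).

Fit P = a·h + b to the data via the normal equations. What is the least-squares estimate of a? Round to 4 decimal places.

a = -3.0685

The normal equations are: 126·a + 22·b = -358;  22·a + 5·b = -61.
(Σh·h = 126, Σh = 22, Σ1 = 5, Σh·P = -358, ΣP = -61.)
Δ = 126·5 − 22² = 146.
a = ((-358)·5 − 22·(-61))/146 = -224/73; b = (126·(-61) − 22·(-358))/146 = 95/73.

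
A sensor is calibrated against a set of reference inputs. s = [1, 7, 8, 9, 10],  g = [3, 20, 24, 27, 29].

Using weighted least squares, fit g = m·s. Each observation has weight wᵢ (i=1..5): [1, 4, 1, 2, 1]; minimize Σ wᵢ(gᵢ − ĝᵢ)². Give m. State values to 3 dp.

Entries of XᵀWX: Σwᵢ·s·s = 523.
Right-hand side: Σwᵢ·s·g = 1531.
So XᵀWX·[m]ᵀ = XᵀWg: [[523]]·[m]ᵀ = [1531]ᵀ.
m = 1531/523 = 2.92734.

m = 2.927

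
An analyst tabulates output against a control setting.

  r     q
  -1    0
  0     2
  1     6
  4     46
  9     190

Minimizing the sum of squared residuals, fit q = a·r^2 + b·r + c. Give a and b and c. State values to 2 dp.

Compute the Gram sums: Σr^2·r^2 = 6819, Σr^2·r = 793, Σr^2 = 99, Σr·r = 99, Σr = 13, Σ1 = 5.
Right-hand side: Σr^2·q = 16132, Σr·q = 1900, Σq = 244.
So AᵀA·[a, b, c]ᵀ = Aᵀq: [[6819, 793, 99]; [793, 99, 13]; [99, 13, 5]]·[a, b, c]ᵀ = [16132, 1900, 244]ᵀ.
Row-reducing yields a = 329/167, b = 539/167, c = 234/167.

a = 1.97, b = 3.23, c = 1.40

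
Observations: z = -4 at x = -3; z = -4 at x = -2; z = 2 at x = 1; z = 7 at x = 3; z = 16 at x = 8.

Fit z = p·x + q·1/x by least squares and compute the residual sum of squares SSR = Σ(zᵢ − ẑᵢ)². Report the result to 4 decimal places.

Normal-equation sums: Σx·x = 87, Σx·1/x = 5, Σ1/x·1/x = 857/576.
For Mᵀz: Σx·z = 171, Σ1/x·z = 29/3.
So MᵀM·[p, q]ᵀ = Mᵀz: [[87, 5]; [5, 857/576]]·[p, q]ᵀ = [171, 29/3]ᵀ.
det = 87·(857/576) − 5² = 20053/192.
p = (171·(857/576) − 5·(29/3))/(20053/192) = 39569/20053; q = (87·(29/3) − 5·171)/(20053/192) = -2688/20053.
Residuals: 37599/20053, -2418/20053, 3225/20053, 22560/20053, 4632/20053; SSR = 97758/20053.

SSR = 4.8750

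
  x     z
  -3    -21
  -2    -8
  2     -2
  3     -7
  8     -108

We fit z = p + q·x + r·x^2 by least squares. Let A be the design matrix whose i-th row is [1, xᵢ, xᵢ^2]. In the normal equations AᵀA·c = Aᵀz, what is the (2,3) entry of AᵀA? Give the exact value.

Row 2 ↔ basis x, column 3 ↔ basis x^2, so (AᵀA)_{2,3} = Σᵢ (x)·(x^2) = (-3)·(9) + (-2)·(4) + (2)·(4) + (3)·(9) + (8)·(64) = 512.

512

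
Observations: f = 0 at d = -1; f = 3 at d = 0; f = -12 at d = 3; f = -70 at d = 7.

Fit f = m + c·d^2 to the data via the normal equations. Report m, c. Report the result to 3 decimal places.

m = 1.951, c = -1.471

Setting ∂/∂m … = 0 gives: 4·m + 59·c = -79;  59·m + 2483·c = -3538.
Determinant 4·2483 − 59² = 6451.
m = ((-79)·2483 − 59·(-3538))/6451 = 12585/6451; c = (4·(-3538) − 59·(-79))/6451 = -9491/6451.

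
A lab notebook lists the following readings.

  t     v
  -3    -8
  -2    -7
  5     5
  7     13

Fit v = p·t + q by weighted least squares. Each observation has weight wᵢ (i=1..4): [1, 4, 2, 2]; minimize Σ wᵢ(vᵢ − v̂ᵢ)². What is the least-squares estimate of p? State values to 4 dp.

p = 2.0231

XᵀWX·[p, q]ᵀ = XᵀWv reads: 173·p + 13·q = 312;  13·p + 9·q = 0.
Δ = 173·9 − 13² = 1388.
p = (312·9 − 13·0)/1388 = 702/347; q = (173·0 − 13·312)/1388 = -1014/347.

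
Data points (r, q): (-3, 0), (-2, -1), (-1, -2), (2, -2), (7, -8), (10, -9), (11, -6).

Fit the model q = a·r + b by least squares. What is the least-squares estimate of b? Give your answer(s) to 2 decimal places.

b = -2.07

Normal-equation sums: Σr·r = 288, Σr = 24, Σ1 = 7.
Right-hand side: Σr·q = -212, Σq = -28.
Normal equations: [[288, 24]; [24, 7]]·[a, b]ᵀ = [-212, -28]ᵀ.
det = 288·7 − 24² = 1440.
a = ((-212)·7 − 24·(-28))/1440 = -203/360; b = (288·(-28) − 24·(-212))/1440 = -31/15.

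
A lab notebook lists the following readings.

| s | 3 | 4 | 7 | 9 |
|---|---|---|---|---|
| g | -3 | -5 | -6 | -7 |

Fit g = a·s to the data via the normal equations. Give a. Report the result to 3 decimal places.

a = -0.865

Setting ∂/∂a … = 0 gives: 155·a = -134.
Hence a = -134 / 155 ≈ -0.864516.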